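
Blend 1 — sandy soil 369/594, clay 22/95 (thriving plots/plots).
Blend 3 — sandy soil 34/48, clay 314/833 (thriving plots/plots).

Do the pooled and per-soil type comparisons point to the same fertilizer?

Sandy soil: Blend 1 369/594 = 62.1%, Blend 3 34/48 = 70.8% → Blend 3
Clay: Blend 1 22/95 = 23.2%, Blend 3 314/833 = 37.7% → Blend 3
Overall: Blend 1 391/689 = 56.7%, Blend 3 348/881 = 39.5% → Blend 1
Blend 3 wins each soil group but Blend 1 wins overall — the comparison reverses. Blend 3's plots skew toward clay, which has a lower base rate.

No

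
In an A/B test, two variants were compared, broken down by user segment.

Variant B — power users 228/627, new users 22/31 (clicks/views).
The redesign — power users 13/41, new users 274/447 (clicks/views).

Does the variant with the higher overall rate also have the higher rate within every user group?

Power users: Variant B 228/627 = 36.4%, the redesign 13/41 = 31.7% → Variant B
New users: Variant B 22/31 = 71.0%, the redesign 274/447 = 61.3% → Variant B
Overall: Variant B 250/658 = 38.0%, the redesign 287/488 = 58.8% → the redesign
Variant B wins each user group but the redesign wins overall — the comparison reverses. Variant B's views skew toward power users, which has a lower base rate.

No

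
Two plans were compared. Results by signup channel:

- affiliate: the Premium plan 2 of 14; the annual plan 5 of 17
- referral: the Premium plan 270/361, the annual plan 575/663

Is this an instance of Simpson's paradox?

No

Affiliate: the Premium plan 2/14 = 14.3%, the annual plan 5/17 = 29.4% → the annual plan
Referral: the Premium plan 270/361 = 74.8%, the annual plan 575/663 = 86.7% → the annual plan
Overall: the Premium plan 272/375 = 72.5%, the annual plan 580/680 = 85.3% → the annual plan
The annual plan wins overall and in every signup group — no reversal.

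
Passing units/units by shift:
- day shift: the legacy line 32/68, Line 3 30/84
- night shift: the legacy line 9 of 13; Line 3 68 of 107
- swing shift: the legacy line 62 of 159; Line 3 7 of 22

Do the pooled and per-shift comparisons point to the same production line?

Day shift: the legacy line 32/68 = 47.1%, Line 3 30/84 = 35.7% → the legacy line
Night shift: the legacy line 9/13 = 69.2%, Line 3 68/107 = 63.6% → the legacy line
Swing shift: the legacy line 62/159 = 39.0%, Line 3 7/22 = 31.8% → the legacy line
Overall: the legacy line 103/240 = 42.9%, Line 3 105/213 = 49.3% → Line 3
The legacy line wins each shift group but Line 3 wins overall — the comparison reverses. The legacy line's units skew toward swing shift, which has a lower base rate.

No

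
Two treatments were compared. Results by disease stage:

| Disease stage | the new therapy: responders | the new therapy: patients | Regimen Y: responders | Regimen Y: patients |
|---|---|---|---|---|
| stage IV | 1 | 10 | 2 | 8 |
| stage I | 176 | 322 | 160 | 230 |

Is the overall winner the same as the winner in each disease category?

Stage IV: the new therapy 1/10 = 10.0%, Regimen Y 2/8 = 25.0% → Regimen Y
Stage I: the new therapy 176/322 = 54.7%, Regimen Y 160/230 = 69.6% → Regimen Y
Overall: the new therapy 177/332 = 53.3%, Regimen Y 162/238 = 68.1% → Regimen Y
Regimen Y wins overall and in every disease group — no reversal.

Yes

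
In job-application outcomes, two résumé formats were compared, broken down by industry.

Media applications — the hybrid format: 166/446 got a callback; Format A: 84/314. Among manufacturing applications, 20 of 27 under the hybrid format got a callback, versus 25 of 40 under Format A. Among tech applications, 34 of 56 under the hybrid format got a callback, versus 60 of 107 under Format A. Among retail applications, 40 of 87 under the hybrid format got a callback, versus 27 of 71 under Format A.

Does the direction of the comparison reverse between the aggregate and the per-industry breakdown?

No

Media: the hybrid format 166/446 = 37.2%, Format A 84/314 = 26.8% → the hybrid format
Manufacturing: the hybrid format 20/27 = 74.1%, Format A 25/40 = 62.5% → the hybrid format
Tech: the hybrid format 34/56 = 60.7%, Format A 60/107 = 56.1% → the hybrid format
Retail: the hybrid format 40/87 = 46.0%, Format A 27/71 = 38.0% → the hybrid format
Overall: the hybrid format 260/616 = 42.2%, Format A 196/532 = 36.8% → the hybrid format
The hybrid format wins overall and in every industry group — no reversal.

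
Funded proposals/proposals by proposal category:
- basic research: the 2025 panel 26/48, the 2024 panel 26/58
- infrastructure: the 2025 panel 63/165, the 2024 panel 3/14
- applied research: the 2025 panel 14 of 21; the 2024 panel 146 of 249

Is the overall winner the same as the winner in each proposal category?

Basic research: the 2025 panel 26/48 = 54.2%, the 2024 panel 26/58 = 44.8% → the 2025 panel
Infrastructure: the 2025 panel 63/165 = 38.2%, the 2024 panel 3/14 = 21.4% → the 2025 panel
Applied research: the 2025 panel 14/21 = 66.7%, the 2024 panel 146/249 = 58.6% → the 2025 panel
Overall: the 2025 panel 103/234 = 44.0%, the 2024 panel 175/321 = 54.5% → the 2024 panel
The 2025 panel wins each proposal group but the 2024 panel wins overall — the comparison reverses. The 2025 panel's proposals skew toward infrastructure, which has a lower base rate.

No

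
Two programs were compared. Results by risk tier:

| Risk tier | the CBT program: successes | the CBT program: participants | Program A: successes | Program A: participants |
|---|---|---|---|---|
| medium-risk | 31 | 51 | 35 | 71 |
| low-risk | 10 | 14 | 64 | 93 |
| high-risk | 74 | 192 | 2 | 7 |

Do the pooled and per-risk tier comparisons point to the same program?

No

Medium-risk: the CBT program 31/51 = 60.8%, Program A 35/71 = 49.3% → the CBT program
Low-risk: the CBT program 10/14 = 71.4%, Program A 64/93 = 68.8% → the CBT program
High-risk: the CBT program 74/192 = 38.5%, Program A 2/7 = 28.6% → the CBT program
Overall: the CBT program 115/257 = 44.7%, Program A 101/171 = 59.1% → Program A
The CBT program wins each risk group but Program A wins overall — the comparison reverses. The CBT program's participants skew toward high-risk, which has a lower base rate.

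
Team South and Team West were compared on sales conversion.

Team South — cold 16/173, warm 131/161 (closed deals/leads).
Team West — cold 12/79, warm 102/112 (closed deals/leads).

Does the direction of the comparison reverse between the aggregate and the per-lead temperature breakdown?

No

Cold: Team South 16/173 = 9.2%, Team West 12/79 = 15.2% → Team West
Warm: Team South 131/161 = 81.4%, Team West 102/112 = 91.1% → Team West
Overall: Team South 147/334 = 44.0%, Team West 114/191 = 59.7% → Team West
Team West wins overall and in every lead group — no reversal.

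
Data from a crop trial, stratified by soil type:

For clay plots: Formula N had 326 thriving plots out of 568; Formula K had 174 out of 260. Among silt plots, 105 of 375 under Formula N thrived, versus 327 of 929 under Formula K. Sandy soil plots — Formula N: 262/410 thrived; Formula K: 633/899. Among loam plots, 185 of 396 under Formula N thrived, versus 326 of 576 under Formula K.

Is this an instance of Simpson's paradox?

Clay: Formula N 326/568 = 57.4%, Formula K 174/260 = 66.9% → Formula K
Silt: Formula N 105/375 = 28.0%, Formula K 327/929 = 35.2% → Formula K
Sandy soil: Formula N 262/410 = 63.9%, Formula K 633/899 = 70.4% → Formula K
Loam: Formula N 185/396 = 46.7%, Formula K 326/576 = 56.6% → Formula K
Overall: Formula N 878/1749 = 50.2%, Formula K 1460/2664 = 54.8% → Formula K
Formula K wins overall and in every soil group — no reversal.

No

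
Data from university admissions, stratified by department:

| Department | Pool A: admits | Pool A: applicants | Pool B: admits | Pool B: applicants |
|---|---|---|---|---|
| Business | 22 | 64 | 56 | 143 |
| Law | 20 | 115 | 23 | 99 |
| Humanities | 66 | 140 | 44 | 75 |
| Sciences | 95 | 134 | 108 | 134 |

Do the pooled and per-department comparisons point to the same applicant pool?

Business: Pool A 22/64 = 34.4%, Pool B 56/143 = 39.2% → Pool B
Law: Pool A 20/115 = 17.4%, Pool B 23/99 = 23.2% → Pool B
Humanities: Pool A 66/140 = 47.1%, Pool B 44/75 = 58.7% → Pool B
Sciences: Pool A 95/134 = 70.9%, Pool B 108/134 = 80.6% → Pool B
Overall: Pool A 203/453 = 44.8%, Pool B 231/451 = 51.2% → Pool B
Pool B wins overall and in every department group — no reversal.

Yes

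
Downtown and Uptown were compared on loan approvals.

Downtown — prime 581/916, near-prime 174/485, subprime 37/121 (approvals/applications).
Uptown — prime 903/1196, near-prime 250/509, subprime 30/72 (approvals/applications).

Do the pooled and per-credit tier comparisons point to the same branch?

Prime: Downtown 581/916 = 63.4%, Uptown 903/1196 = 75.5% → Uptown
Near-prime: Downtown 174/485 = 35.9%, Uptown 250/509 = 49.1% → Uptown
Subprime: Downtown 37/121 = 30.6%, Uptown 30/72 = 41.7% → Uptown
Overall: Downtown 792/1522 = 52.0%, Uptown 1183/1777 = 66.6% → Uptown
Uptown wins overall and in every credit group — no reversal.

Yes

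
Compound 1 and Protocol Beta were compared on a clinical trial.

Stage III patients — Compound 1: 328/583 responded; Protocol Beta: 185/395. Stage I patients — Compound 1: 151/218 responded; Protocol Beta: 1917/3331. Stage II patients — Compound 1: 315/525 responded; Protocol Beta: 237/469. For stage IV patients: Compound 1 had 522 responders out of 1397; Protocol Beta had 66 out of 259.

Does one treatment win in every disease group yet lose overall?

Stage III: Compound 1 328/583 = 56.3%, Protocol Beta 185/395 = 46.8% → Compound 1
Stage I: Compound 1 151/218 = 69.3%, Protocol Beta 1917/3331 = 57.6% → Compound 1
Stage II: Compound 1 315/525 = 60.0%, Protocol Beta 237/469 = 50.5% → Compound 1
Stage IV: Compound 1 522/1397 = 37.4%, Protocol Beta 66/259 = 25.5% → Compound 1
Overall: Compound 1 1316/2723 = 48.3%, Protocol Beta 2405/4454 = 54.0% → Protocol Beta
Compound 1 wins each disease group but Protocol Beta wins overall — the comparison reverses. Compound 1's patients skew toward stage IV, which has a lower base rate.

Yes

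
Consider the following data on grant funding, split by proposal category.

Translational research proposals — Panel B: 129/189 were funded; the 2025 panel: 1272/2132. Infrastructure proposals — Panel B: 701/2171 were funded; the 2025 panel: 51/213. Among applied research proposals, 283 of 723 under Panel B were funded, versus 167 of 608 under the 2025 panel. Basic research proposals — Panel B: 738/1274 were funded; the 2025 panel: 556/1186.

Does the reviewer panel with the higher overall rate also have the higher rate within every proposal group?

Translational research: Panel B 129/189 = 68.3%, the 2025 panel 1272/2132 = 59.7% → Panel B
Infrastructure: Panel B 701/2171 = 32.3%, the 2025 panel 51/213 = 23.9% → Panel B
Applied research: Panel B 283/723 = 39.1%, the 2025 panel 167/608 = 27.5% → Panel B
Basic research: Panel B 738/1274 = 57.9%, the 2025 panel 556/1186 = 46.9% → Panel B
Overall: Panel B 1851/4357 = 42.5%, the 2025 panel 2046/4139 = 49.4% → the 2025 panel
Panel B wins each proposal group but the 2025 panel wins overall — the comparison reverses. Panel B's proposals skew toward infrastructure, which has a lower base rate.

No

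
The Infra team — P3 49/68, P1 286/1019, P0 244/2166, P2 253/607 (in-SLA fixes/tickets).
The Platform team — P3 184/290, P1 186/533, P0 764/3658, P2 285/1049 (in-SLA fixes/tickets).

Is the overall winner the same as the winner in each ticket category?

No

P3: the Infra team 49/68 = 72.1%, the Platform team 184/290 = 63.4% → the Infra team
P1: the Infra team 286/1019 = 28.1%, the Platform team 186/533 = 34.9% → the Platform team
P0: the Infra team 244/2166 = 11.3%, the Platform team 764/3658 = 20.9% → the Platform team
P2: the Infra team 253/607 = 41.7%, the Platform team 285/1049 = 27.2% → the Infra team
Overall: the Infra team 832/3860 = 21.6%, the Platform team 1419/5530 = 25.7% → the Platform team
Neither sweeps: the Infra team wins 2 of 4 groups, the Platform team wins 2. The Platform team wins overall but not every group — no Simpson reversal.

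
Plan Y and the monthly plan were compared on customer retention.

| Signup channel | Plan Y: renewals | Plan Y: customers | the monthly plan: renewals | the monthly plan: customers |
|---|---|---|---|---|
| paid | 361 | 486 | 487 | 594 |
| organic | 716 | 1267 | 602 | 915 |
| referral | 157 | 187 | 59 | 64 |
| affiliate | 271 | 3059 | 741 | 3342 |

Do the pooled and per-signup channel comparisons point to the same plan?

Paid: Plan Y 361/486 = 74.3%, the monthly plan 487/594 = 82.0% → the monthly plan
Organic: Plan Y 716/1267 = 56.5%, the monthly plan 602/915 = 65.8% → the monthly plan
Referral: Plan Y 157/187 = 84.0%, the monthly plan 59/64 = 92.2% → the monthly plan
Affiliate: Plan Y 271/3059 = 8.9%, the monthly plan 741/3342 = 22.2% → the monthly plan
Overall: Plan Y 1505/4999 = 30.1%, the monthly plan 1889/4915 = 38.4% → the monthly plan
The monthly plan wins overall and in every signup group — no reversal.

Yes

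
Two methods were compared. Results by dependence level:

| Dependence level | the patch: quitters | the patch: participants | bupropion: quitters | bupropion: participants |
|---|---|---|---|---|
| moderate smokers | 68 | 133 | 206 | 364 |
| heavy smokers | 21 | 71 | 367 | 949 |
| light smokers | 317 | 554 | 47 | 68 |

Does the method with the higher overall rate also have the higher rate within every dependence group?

No

Moderate smokers: the patch 68/133 = 51.1%, bupropion 206/364 = 56.6% → bupropion
Heavy smokers: the patch 21/71 = 29.6%, bupropion 367/949 = 38.7% → bupropion
Light smokers: the patch 317/554 = 57.2%, bupropion 47/68 = 69.1% → bupropion
Overall: the patch 406/758 = 53.6%, bupropion 620/1381 = 44.9% → the patch
Bupropion wins each dependence group but the patch wins overall — the comparison reverses. Bupropion's participants skew toward heavy smokers, which has a lower base rate.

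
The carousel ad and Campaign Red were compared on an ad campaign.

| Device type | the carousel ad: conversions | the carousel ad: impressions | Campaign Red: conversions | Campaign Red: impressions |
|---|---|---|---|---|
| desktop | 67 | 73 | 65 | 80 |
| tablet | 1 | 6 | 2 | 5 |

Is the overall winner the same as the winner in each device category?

Desktop: the carousel ad 67/73 = 91.8%, Campaign Red 65/80 = 81.2% → the carousel ad
Tablet: the carousel ad 1/6 = 16.7%, Campaign Red 2/5 = 40.0% → Campaign Red
Overall: the carousel ad 68/79 = 86.1%, Campaign Red 67/85 = 78.8% → the carousel ad
Neither sweeps: the carousel ad wins 1 of 2 groups, Campaign Red wins 1. The carousel ad wins overall but not every group — no Simpson reversal.

No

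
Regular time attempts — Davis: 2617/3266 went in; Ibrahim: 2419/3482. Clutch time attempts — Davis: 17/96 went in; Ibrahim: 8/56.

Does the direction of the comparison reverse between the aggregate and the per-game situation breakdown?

No

Regular time: Davis 2617/3266 = 80.1%, Ibrahim 2419/3482 = 69.5% → Davis
Clutch time: Davis 17/96 = 17.7%, Ibrahim 8/56 = 14.3% → Davis
Overall: Davis 2634/3362 = 78.3%, Ibrahim 2427/3538 = 68.6% → Davis
Davis wins overall and in every game group — no reversal.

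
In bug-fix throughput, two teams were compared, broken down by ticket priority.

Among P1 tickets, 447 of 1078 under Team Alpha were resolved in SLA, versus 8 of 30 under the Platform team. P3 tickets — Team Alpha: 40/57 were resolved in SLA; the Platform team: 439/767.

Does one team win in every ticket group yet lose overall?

P1: Team Alpha 447/1078 = 41.5%, the Platform team 8/30 = 26.7% → Team Alpha
P3: Team Alpha 40/57 = 70.2%, the Platform team 439/767 = 57.2% → Team Alpha
Overall: Team Alpha 487/1135 = 42.9%, the Platform team 447/797 = 56.1% → the Platform team
Team Alpha wins each ticket group but the Platform team wins overall — the comparison reverses. Team Alpha's tickets skew toward P1, which has a lower base rate.

Yes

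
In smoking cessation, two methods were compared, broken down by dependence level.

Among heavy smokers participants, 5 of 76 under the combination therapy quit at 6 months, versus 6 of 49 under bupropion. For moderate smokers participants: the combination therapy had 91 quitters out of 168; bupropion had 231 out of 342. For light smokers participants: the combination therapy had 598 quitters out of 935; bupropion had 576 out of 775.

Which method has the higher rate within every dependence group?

bupropion

Heavy smokers: the combination therapy 5/76 = 6.6%, bupropion 6/49 = 12.2% → bupropion
Moderate smokers: the combination therapy 91/168 = 54.2%, bupropion 231/342 = 67.5% → bupropion
Light smokers: the combination therapy 598/935 = 64.0%, bupropion 576/775 = 74.3% → bupropion
Bupropion has the higher rate in all 3 groups.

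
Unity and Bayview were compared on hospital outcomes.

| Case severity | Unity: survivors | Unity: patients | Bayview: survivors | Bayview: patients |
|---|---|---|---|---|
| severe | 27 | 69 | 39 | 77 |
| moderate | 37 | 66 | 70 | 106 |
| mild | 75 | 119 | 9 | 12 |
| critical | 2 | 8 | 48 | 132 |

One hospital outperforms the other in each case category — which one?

Severe: Unity 27/69 = 39.1%, Bayview 39/77 = 50.6% → Bayview
Moderate: Unity 37/66 = 56.1%, Bayview 70/106 = 66.0% → Bayview
Mild: Unity 75/119 = 63.0%, Bayview 9/12 = 75.0% → Bayview
Critical: Unity 2/8 = 25.0%, Bayview 48/132 = 36.4% → Bayview
Bayview has the higher rate in all 4 groups.

Bayview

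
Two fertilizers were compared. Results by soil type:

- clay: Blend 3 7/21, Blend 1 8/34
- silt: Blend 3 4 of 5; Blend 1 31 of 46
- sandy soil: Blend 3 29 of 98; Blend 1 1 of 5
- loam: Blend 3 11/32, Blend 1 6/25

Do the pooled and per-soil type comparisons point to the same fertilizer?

No

Clay: Blend 3 7/21 = 33.3%, Blend 1 8/34 = 23.5% → Blend 3
Silt: Blend 3 4/5 = 80.0%, Blend 1 31/46 = 67.4% → Blend 3
Sandy soil: Blend 3 29/98 = 29.6%, Blend 1 1/5 = 20.0% → Blend 3
Loam: Blend 3 11/32 = 34.4%, Blend 1 6/25 = 24.0% → Blend 3
Overall: Blend 3 51/156 = 32.7%, Blend 1 46/110 = 41.8% → Blend 1
Blend 3 wins each soil group but Blend 1 wins overall — the comparison reverses. Blend 3's plots skew toward sandy soil, which has a lower base rate.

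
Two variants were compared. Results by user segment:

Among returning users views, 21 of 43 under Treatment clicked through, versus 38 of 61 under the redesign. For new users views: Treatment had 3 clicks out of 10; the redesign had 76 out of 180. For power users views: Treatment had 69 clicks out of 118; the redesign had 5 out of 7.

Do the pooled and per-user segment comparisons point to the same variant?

Returning users: Treatment 21/43 = 48.8%, the redesign 38/61 = 62.3% → the redesign
New users: Treatment 3/10 = 30.0%, the redesign 76/180 = 42.2% → the redesign
Power users: Treatment 69/118 = 58.5%, the redesign 5/7 = 71.4% → the redesign
Overall: Treatment 93/171 = 54.4%, the redesign 119/248 = 48.0% → Treatment
The redesign wins each user group but Treatment wins overall — the comparison reverses. The redesign's views skew toward new users, which has a lower base rate.

No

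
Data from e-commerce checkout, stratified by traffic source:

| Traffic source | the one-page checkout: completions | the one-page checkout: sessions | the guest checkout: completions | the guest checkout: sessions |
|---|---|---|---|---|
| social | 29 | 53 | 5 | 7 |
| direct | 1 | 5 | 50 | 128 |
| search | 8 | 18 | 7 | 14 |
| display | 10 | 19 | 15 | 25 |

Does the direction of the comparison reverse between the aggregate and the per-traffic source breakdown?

Social: the one-page checkout 29/53 = 54.7%, the guest checkout 5/7 = 71.4% → the guest checkout
Direct: the one-page checkout 1/5 = 20.0%, the guest checkout 50/128 = 39.1% → the guest checkout
Search: the one-page checkout 8/18 = 44.4%, the guest checkout 7/14 = 50.0% → the guest checkout
Display: the one-page checkout 10/19 = 52.6%, the guest checkout 15/25 = 60.0% → the guest checkout
Overall: the one-page checkout 48/95 = 50.5%, the guest checkout 77/174 = 44.3% → the one-page checkout
The guest checkout wins each traffic group but the one-page checkout wins overall — the comparison reverses. The guest checkout's sessions skew toward direct, which has a lower base rate.

Yes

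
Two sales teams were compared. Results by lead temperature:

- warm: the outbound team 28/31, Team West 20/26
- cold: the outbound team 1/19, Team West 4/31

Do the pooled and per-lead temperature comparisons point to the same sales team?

Warm: the outbound team 28/31 = 90.3%, Team West 20/26 = 76.9% → the outbound team
Cold: the outbound team 1/19 = 5.3%, Team West 4/31 = 12.9% → Team West
Overall: the outbound team 29/50 = 58.0%, Team West 24/57 = 42.1% → the outbound team
Neither sweeps: the outbound team wins 1 of 2 groups, Team West wins 1. The outbound team wins overall but not every group — no Simpson reversal.

No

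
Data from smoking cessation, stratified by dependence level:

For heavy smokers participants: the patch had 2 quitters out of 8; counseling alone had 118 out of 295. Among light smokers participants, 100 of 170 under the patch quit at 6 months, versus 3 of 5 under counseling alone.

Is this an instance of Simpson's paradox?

Yes

Heavy smokers: the patch 2/8 = 25.0%, counseling alone 118/295 = 40.0% → counseling alone
Light smokers: the patch 100/170 = 58.8%, counseling alone 3/5 = 60.0% → counseling alone
Overall: the patch 102/178 = 57.3%, counseling alone 121/300 = 40.3% → the patch
Counseling alone wins each dependence group but the patch wins overall — the comparison reverses. Counseling alone's participants skew toward heavy smokers, which has a lower base rate.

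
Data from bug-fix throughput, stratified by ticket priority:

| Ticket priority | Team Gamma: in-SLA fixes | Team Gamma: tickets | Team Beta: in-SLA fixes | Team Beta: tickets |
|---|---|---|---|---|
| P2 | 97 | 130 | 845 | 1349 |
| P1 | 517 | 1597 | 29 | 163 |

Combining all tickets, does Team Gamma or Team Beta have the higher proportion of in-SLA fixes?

P2: Team Gamma 97/130 = 74.6%, Team Beta 845/1349 = 62.6% → Team Gamma
P1: Team Gamma 517/1597 = 32.4%, Team Beta 29/163 = 17.8% → Team Gamma
Overall: Team Gamma 614/1727 = 35.6%, Team Beta 874/1512 = 57.8% → Team Beta
(Team Gamma wins every ticket group but Team Beta wins overall — Team Gamma's tickets skew toward the low-rate P1 group.)

Team Beta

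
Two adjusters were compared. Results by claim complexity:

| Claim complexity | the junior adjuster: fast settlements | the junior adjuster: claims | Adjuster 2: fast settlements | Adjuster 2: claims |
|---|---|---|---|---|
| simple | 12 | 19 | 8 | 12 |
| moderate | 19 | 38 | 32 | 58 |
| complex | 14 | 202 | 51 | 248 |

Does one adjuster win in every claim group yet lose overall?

No

Simple: the junior adjuster 12/19 = 63.2%, Adjuster 2 8/12 = 66.7% → Adjuster 2
Moderate: the junior adjuster 19/38 = 50.0%, Adjuster 2 32/58 = 55.2% → Adjuster 2
Complex: the junior adjuster 14/202 = 6.9%, Adjuster 2 51/248 = 20.6% → Adjuster 2
Overall: the junior adjuster 45/259 = 17.4%, Adjuster 2 91/318 = 28.6% → Adjuster 2
Adjuster 2 wins overall and in every claim group — no reversal.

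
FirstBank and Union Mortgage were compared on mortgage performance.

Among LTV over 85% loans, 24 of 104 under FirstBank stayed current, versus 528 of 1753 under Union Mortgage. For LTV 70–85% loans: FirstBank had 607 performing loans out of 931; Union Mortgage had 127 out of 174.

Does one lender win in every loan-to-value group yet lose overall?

Yes

LTV over 85%: FirstBank 24/104 = 23.1%, Union Mortgage 528/1753 = 30.1% → Union Mortgage
LTV 70–85%: FirstBank 607/931 = 65.2%, Union Mortgage 127/174 = 73.0% → Union Mortgage
Overall: FirstBank 631/1035 = 61.0%, Union Mortgage 655/1927 = 34.0% → FirstBank
Union Mortgage wins each loan-to-value group but FirstBank wins overall — the comparison reverses. Union Mortgage's loans skew toward LTV over 85%, which has a lower base rate.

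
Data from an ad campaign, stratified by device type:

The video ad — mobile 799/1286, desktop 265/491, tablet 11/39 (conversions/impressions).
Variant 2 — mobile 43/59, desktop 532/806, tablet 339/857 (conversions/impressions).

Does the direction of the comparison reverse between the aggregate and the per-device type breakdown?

Yes

Mobile: the video ad 799/1286 = 62.1%, Variant 2 43/59 = 72.9% → Variant 2
Desktop: the video ad 265/491 = 54.0%, Variant 2 532/806 = 66.0% → Variant 2
Tablet: the video ad 11/39 = 28.2%, Variant 2 339/857 = 39.6% → Variant 2
Overall: the video ad 1075/1816 = 59.2%, Variant 2 914/1722 = 53.1% → the video ad
Variant 2 wins each device group but the video ad wins overall — the comparison reverses. Variant 2's impressions skew toward tablet, which has a lower base rate.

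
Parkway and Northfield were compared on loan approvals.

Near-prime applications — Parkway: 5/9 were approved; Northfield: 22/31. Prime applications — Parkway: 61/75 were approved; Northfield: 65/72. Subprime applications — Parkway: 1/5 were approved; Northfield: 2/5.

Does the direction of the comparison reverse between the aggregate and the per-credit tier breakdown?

Near-prime: Parkway 5/9 = 55.6%, Northfield 22/31 = 71.0% → Northfield
Prime: Parkway 61/75 = 81.3%, Northfield 65/72 = 90.3% → Northfield
Subprime: Parkway 1/5 = 20.0%, Northfield 2/5 = 40.0% → Northfield
Overall: Parkway 67/89 = 75.3%, Northfield 89/108 = 82.4% → Northfield
Northfield wins overall and in every credit group — no reversal.

No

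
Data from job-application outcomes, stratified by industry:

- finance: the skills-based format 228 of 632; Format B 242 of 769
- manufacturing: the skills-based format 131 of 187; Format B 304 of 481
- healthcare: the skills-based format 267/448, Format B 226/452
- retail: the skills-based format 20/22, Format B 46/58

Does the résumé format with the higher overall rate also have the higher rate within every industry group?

Finance: the skills-based format 228/632 = 36.1%, Format B 242/769 = 31.5% → the skills-based format
Manufacturing: the skills-based format 131/187 = 70.1%, Format B 304/481 = 63.2% → the skills-based format
Healthcare: the skills-based format 267/448 = 59.6%, Format B 226/452 = 50.0% → the skills-based format
Retail: the skills-based format 20/22 = 90.9%, Format B 46/58 = 79.3% → the skills-based format
Overall: the skills-based format 646/1289 = 50.1%, Format B 818/1760 = 46.5% → the skills-based format
The skills-based format wins overall and in every industry group — no reversal.

Yes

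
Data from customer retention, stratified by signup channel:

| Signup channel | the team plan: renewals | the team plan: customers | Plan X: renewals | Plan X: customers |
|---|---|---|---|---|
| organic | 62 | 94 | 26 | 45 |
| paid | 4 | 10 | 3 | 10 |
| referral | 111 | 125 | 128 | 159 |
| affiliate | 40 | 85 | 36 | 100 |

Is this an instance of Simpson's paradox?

No

Organic: the team plan 62/94 = 66.0%, Plan X 26/45 = 57.8% → the team plan
Paid: the team plan 4/10 = 40.0%, Plan X 3/10 = 30.0% → the team plan
Referral: the team plan 111/125 = 88.8%, Plan X 128/159 = 80.5% → the team plan
Affiliate: the team plan 40/85 = 47.1%, Plan X 36/100 = 36.0% → the team plan
Overall: the team plan 217/314 = 69.1%, Plan X 193/314 = 61.5% → the team plan
The team plan wins overall and in every signup group — no reversal.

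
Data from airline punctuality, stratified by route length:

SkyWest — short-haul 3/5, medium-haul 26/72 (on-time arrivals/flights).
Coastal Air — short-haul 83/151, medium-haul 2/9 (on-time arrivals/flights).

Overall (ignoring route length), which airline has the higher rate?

Coastal Air

Short-haul: SkyWest 3/5 = 60.0%, Coastal Air 83/151 = 55.0% → SkyWest
Medium-haul: SkyWest 26/72 = 36.1%, Coastal Air 2/9 = 22.2% → SkyWest
Overall: SkyWest 29/77 = 37.7%, Coastal Air 85/160 = 53.1% → Coastal Air
(SkyWest wins every route group but Coastal Air wins overall — SkyWest's flights skew toward the low-rate medium-haul group.)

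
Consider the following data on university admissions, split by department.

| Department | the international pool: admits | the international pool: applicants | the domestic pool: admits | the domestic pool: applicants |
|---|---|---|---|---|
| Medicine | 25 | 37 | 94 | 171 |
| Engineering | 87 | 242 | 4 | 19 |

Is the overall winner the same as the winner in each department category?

No

Medicine: the international pool 25/37 = 67.6%, the domestic pool 94/171 = 55.0% → the international pool
Engineering: the international pool 87/242 = 36.0%, the domestic pool 4/19 = 21.1% → the international pool
Overall: the international pool 112/279 = 40.1%, the domestic pool 98/190 = 51.6% → the domestic pool
The international pool wins each department group but the domestic pool wins overall — the comparison reverses. The international pool's applicants skew toward Engineering, which has a lower base rate.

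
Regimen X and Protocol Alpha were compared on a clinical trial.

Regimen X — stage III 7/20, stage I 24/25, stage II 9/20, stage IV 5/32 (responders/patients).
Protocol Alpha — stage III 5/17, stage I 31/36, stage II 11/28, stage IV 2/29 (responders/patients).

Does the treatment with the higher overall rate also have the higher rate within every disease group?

Stage III: Regimen X 7/20 = 35.0%, Protocol Alpha 5/17 = 29.4% → Regimen X
Stage I: Regimen X 24/25 = 96.0%, Protocol Alpha 31/36 = 86.1% → Regimen X
Stage II: Regimen X 9/20 = 45.0%, Protocol Alpha 11/28 = 39.3% → Regimen X
Stage IV: Regimen X 5/32 = 15.6%, Protocol Alpha 2/29 = 6.9% → Regimen X
Overall: Regimen X 45/97 = 46.4%, Protocol Alpha 49/110 = 44.5% → Regimen X
Regimen X wins overall and in every disease group — no reversal.

Yes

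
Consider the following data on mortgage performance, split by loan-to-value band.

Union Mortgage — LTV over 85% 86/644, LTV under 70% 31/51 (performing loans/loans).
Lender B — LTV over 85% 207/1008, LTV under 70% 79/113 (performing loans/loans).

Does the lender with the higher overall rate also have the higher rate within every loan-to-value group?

LTV over 85%: Union Mortgage 86/644 = 13.4%, Lender B 207/1008 = 20.5% → Lender B
LTV under 70%: Union Mortgage 31/51 = 60.8%, Lender B 79/113 = 69.9% → Lender B
Overall: Union Mortgage 117/695 = 16.8%, Lender B 286/1121 = 25.5% → Lender B
Lender B wins overall and in every loan-to-value group — no reversal.

Yes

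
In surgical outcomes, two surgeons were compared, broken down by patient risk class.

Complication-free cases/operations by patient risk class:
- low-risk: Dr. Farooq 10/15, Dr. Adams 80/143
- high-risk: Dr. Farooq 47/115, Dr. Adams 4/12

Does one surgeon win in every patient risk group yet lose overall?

Yes

Low-risk: Dr. Farooq 10/15 = 66.7%, Dr. Adams 80/143 = 55.9% → Dr. Farooq
High-risk: Dr. Farooq 47/115 = 40.9%, Dr. Adams 4/12 = 33.3% → Dr. Farooq
Overall: Dr. Farooq 57/130 = 43.8%, Dr. Adams 84/155 = 54.2% → Dr. Adams
Dr. Farooq wins each patient risk group but Dr. Adams wins overall — the comparison reverses. Dr. Farooq's operations skew toward high-risk, which has a lower base rate.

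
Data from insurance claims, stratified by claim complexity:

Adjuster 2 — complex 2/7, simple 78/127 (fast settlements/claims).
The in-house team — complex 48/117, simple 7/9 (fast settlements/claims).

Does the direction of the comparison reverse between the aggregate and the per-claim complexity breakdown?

Complex: Adjuster 2 2/7 = 28.6%, the in-house team 48/117 = 41.0% → the in-house team
Simple: Adjuster 2 78/127 = 61.4%, the in-house team 7/9 = 77.8% → the in-house team
Overall: Adjuster 2 80/134 = 59.7%, the in-house team 55/126 = 43.7% → Adjuster 2
The in-house team wins each claim group but Adjuster 2 wins overall — the comparison reverses. The in-house team's claims skew toward complex, which has a lower base rate.

Yes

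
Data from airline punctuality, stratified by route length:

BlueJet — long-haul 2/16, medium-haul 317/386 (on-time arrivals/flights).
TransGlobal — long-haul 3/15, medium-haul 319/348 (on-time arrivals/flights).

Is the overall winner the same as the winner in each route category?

Yes

Long-haul: BlueJet 2/16 = 12.5%, TransGlobal 3/15 = 20.0% → TransGlobal
Medium-haul: BlueJet 317/386 = 82.1%, TransGlobal 319/348 = 91.7% → TransGlobal
Overall: BlueJet 319/402 = 79.4%, TransGlobal 322/363 = 88.7% → TransGlobal
TransGlobal wins overall and in every route group — no reversal.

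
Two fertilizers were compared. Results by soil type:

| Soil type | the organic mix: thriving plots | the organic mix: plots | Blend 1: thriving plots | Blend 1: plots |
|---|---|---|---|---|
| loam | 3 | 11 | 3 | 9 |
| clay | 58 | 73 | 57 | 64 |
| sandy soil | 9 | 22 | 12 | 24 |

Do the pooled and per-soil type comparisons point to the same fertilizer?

Yes

Loam: the organic mix 3/11 = 27.3%, Blend 1 3/9 = 33.3% → Blend 1
Clay: the organic mix 58/73 = 79.5%, Blend 1 57/64 = 89.1% → Blend 1
Sandy soil: the organic mix 9/22 = 40.9%, Blend 1 12/24 = 50.0% → Blend 1
Overall: the organic mix 70/106 = 66.0%, Blend 1 72/97 = 74.2% → Blend 1
Blend 1 wins overall and in every soil group — no reversal.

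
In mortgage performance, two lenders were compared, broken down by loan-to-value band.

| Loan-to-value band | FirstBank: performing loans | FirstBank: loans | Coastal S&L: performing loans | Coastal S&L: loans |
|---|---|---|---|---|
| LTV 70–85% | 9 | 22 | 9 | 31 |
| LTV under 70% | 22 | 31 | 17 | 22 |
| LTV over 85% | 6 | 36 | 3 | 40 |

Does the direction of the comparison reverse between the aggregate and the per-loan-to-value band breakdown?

No

LTV 70–85%: FirstBank 9/22 = 40.9%, Coastal S&L 9/31 = 29.0% → FirstBank
LTV under 70%: FirstBank 22/31 = 71.0%, Coastal S&L 17/22 = 77.3% → Coastal S&L
LTV over 85%: FirstBank 6/36 = 16.7%, Coastal S&L 3/40 = 7.5% → FirstBank
Overall: FirstBank 37/89 = 41.6%, Coastal S&L 29/93 = 31.2% → FirstBank
Neither sweeps: FirstBank wins 2 of 3 groups, Coastal S&L wins 1. FirstBank wins overall but not every group — no Simpson reversal.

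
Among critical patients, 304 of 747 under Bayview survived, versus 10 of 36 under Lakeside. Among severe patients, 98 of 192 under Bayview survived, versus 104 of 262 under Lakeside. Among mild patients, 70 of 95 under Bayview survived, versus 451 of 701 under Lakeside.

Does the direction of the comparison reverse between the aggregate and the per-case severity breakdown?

Yes

Critical: Bayview 304/747 = 40.7%, Lakeside 10/36 = 27.8% → Bayview
Severe: Bayview 98/192 = 51.0%, Lakeside 104/262 = 39.7% → Bayview
Mild: Bayview 70/95 = 73.7%, Lakeside 451/701 = 64.3% → Bayview
Overall: Bayview 472/1034 = 45.6%, Lakeside 565/999 = 56.6% → Lakeside
Bayview wins each case group but Lakeside wins overall — the comparison reverses. Bayview's patients skew toward critical, which has a lower base rate.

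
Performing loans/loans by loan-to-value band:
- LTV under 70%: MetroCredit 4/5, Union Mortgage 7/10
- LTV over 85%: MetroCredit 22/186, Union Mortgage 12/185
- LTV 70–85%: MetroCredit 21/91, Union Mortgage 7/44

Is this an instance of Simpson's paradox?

No

LTV under 70%: MetroCredit 4/5 = 80.0%, Union Mortgage 7/10 = 70.0% → MetroCredit
LTV over 85%: MetroCredit 22/186 = 11.8%, Union Mortgage 12/185 = 6.5% → MetroCredit
LTV 70–85%: MetroCredit 21/91 = 23.1%, Union Mortgage 7/44 = 15.9% → MetroCredit
Overall: MetroCredit 47/282 = 16.7%, Union Mortgage 26/239 = 10.9% → MetroCredit
MetroCredit wins overall and in every loan-to-value group — no reversal.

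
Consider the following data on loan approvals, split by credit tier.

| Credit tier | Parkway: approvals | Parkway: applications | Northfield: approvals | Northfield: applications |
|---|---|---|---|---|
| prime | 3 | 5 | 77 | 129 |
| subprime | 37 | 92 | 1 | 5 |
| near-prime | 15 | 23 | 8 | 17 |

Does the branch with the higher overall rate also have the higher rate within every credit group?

No

Prime: Parkway 3/5 = 60.0%, Northfield 77/129 = 59.7% → Parkway
Subprime: Parkway 37/92 = 40.2%, Northfield 1/5 = 20.0% → Parkway
Near-prime: Parkway 15/23 = 65.2%, Northfield 8/17 = 47.1% → Parkway
Overall: Parkway 55/120 = 45.8%, Northfield 86/151 = 57.0% → Northfield
Parkway wins each credit group but Northfield wins overall — the comparison reverses. Parkway's applications skew toward subprime, which has a lower base rate.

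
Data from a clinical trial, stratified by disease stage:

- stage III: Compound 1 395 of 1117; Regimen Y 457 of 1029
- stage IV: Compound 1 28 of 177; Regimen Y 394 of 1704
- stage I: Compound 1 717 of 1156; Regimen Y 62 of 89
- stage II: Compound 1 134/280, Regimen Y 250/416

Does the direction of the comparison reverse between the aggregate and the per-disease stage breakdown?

Stage III: Compound 1 395/1117 = 35.4%, Regimen Y 457/1029 = 44.4% → Regimen Y
Stage IV: Compound 1 28/177 = 15.8%, Regimen Y 394/1704 = 23.1% → Regimen Y
Stage I: Compound 1 717/1156 = 62.0%, Regimen Y 62/89 = 69.7% → Regimen Y
Stage II: Compound 1 134/280 = 47.9%, Regimen Y 250/416 = 60.1% → Regimen Y
Overall: Compound 1 1274/2730 = 46.7%, Regimen Y 1163/3238 = 35.9% → Compound 1
Regimen Y wins each disease group but Compound 1 wins overall — the comparison reverses. Regimen Y's patients skew toward stage IV, which has a lower base rate.

Yes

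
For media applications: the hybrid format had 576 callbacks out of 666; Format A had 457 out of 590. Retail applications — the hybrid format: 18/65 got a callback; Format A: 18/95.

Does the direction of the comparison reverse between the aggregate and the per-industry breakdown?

No

Media: the hybrid format 576/666 = 86.5%, Format A 457/590 = 77.5% → the hybrid format
Retail: the hybrid format 18/65 = 27.7%, Format A 18/95 = 18.9% → the hybrid format
Overall: the hybrid format 594/731 = 81.3%, Format A 475/685 = 69.3% → the hybrid format
The hybrid format wins overall and in every industry group — no reversal.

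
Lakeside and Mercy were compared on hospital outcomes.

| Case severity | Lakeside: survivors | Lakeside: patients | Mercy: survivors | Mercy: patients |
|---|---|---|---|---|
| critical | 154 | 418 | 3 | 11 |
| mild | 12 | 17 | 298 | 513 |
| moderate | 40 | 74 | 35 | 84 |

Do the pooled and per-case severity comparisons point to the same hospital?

Critical: Lakeside 154/418 = 36.8%, Mercy 3/11 = 27.3% → Lakeside
Mild: Lakeside 12/17 = 70.6%, Mercy 298/513 = 58.1% → Lakeside
Moderate: Lakeside 40/74 = 54.1%, Mercy 35/84 = 41.7% → Lakeside
Overall: Lakeside 206/509 = 40.5%, Mercy 336/608 = 55.3% → Mercy
Lakeside wins each case group but Mercy wins overall — the comparison reverses. Lakeside's patients skew toward critical, which has a lower base rate.

No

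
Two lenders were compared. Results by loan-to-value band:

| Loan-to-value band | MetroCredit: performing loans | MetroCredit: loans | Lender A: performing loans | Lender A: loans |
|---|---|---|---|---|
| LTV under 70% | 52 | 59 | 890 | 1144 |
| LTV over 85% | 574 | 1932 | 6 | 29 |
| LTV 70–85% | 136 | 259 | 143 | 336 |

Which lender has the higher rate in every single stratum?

MetroCredit

LTV under 70%: MetroCredit 52/59 = 88.1%, Lender A 890/1144 = 77.8% → MetroCredit
LTV over 85%: MetroCredit 574/1932 = 29.7%, Lender A 6/29 = 20.7% → MetroCredit
LTV 70–85%: MetroCredit 136/259 = 52.5%, Lender A 143/336 = 42.6% → MetroCredit
MetroCredit has the higher rate in all 3 groups.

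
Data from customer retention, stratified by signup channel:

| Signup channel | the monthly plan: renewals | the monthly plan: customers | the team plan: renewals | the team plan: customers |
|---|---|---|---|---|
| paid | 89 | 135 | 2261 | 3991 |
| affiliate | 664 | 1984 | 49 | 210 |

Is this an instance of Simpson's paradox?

Yes

Paid: the monthly plan 89/135 = 65.9%, the team plan 2261/3991 = 56.7% → the monthly plan
Affiliate: the monthly plan 664/1984 = 33.5%, the team plan 49/210 = 23.3% → the monthly plan
Overall: the monthly plan 753/2119 = 35.5%, the team plan 2310/4201 = 55.0% → the team plan
The monthly plan wins each signup group but the team plan wins overall — the comparison reverses. The monthly plan's customers skew toward affiliate, which has a lower base rate.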